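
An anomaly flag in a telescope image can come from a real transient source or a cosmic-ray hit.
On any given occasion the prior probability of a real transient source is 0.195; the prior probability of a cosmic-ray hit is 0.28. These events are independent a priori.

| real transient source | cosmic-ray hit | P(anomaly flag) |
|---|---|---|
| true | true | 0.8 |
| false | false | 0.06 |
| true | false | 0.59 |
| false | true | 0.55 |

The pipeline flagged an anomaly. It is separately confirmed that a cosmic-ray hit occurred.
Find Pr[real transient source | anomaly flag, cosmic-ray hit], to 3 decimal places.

P(anomaly flag | cosmic-ray hit) = 0.55×0.805 + 0.8×0.195 = 0.442750 + 0.156000 = 0.598750
Restricting to configurations with real transient source present: 0.8×0.195 = 0.156000.
P(real transient source | anomaly flag, cosmic-ray hit) = 0.156000 / 0.598750 ≈ 0.261

Pr[real transient source | anomaly flag, cosmic-ray hit] ≈ 0.261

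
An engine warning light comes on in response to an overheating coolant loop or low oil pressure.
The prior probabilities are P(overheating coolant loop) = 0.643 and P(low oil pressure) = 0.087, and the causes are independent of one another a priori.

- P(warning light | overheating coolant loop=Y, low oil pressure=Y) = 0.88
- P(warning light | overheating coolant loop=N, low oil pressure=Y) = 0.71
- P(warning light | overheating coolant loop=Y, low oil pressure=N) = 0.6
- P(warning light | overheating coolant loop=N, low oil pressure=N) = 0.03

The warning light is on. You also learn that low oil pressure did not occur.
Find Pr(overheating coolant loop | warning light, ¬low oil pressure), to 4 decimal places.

Pr(overheating coolant loop | warning light, ¬low oil pressure) ≈ 0.9730

For the numerator, keep only overheating coolant loop=true terms: 0.6×0.643 = 0.385800
Denominator P(warning light | ¬low oil pressure): 0.03×0.357 + 0.6×0.643 = 0.396510
Posterior = 0.385800 / 0.396510 ≈ 0.9730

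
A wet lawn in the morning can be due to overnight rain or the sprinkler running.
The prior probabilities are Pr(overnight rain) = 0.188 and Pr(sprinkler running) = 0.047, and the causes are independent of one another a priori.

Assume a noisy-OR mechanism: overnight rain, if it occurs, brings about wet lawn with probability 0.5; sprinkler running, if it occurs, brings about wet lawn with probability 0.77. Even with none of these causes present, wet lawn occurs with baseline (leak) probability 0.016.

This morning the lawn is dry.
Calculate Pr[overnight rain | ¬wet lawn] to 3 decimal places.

Pr[overnight rain | ¬wet lawn] ≈ 0.104

Under noisy-OR, P(wet lawn | causes) = 1 − (1−0.016)·∏(1−qᵢ) over the active causes.
P(¬wet lawn) = 0.984×0.812×0.953 + 0.22632×0.812×0.047 + 0.492×0.188×0.953 + 0.11316×0.188×0.047 = 0.761455 + 0.008637 + 0.088149 + 0.001000 = 0.859241
Restricting to configurations with overnight rain present: 0.088149 + 0.001000 = 0.089149.
P(overnight rain | ¬wet lawn) = 0.089149 / 0.859241 ≈ 0.104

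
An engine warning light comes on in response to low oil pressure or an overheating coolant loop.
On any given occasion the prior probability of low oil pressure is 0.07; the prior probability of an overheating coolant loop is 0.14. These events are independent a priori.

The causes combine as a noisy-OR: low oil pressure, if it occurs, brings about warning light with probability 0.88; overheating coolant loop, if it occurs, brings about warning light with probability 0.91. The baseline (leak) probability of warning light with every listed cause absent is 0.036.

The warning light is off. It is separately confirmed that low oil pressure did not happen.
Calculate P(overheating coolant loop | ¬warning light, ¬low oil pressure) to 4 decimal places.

P(overheating coolant loop | ¬warning light, ¬low oil pressure) ≈ 0.0144

Under noisy-OR, P(warning light | causes) = 1 − (1−0.036)·∏(1−qᵢ) over the active causes.
Weight on overheating coolant loop=true, given the evidence: 0.08676*0.14 = 0.012146
Denominator P(¬warning light | ¬low oil pressure): 0.964*0.86 + 0.08676*0.14 = 0.841186
P(overheating coolant loop | ¬warning light, ¬low oil pressure) = 0.012146/0.841186 ≈ 0.0144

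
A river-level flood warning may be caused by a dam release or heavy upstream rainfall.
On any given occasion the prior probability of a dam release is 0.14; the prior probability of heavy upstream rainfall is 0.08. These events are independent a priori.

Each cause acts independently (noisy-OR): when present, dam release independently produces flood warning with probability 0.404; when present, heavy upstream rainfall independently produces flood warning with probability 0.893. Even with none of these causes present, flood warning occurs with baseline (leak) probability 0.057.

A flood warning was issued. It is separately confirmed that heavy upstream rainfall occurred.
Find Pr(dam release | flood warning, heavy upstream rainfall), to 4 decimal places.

Pr(dam release | flood warning, heavy upstream rainfall) ≈ 0.1454

Under noisy-OR, P(flood warning | causes) = 1 − (1−0.057)·∏(1−qᵢ) over the active causes.
P(flood warning | heavy upstream rainfall) = 0.899099·0.86 + 0.939863·0.14 = 0.773225 + 0.131581 = 0.904806
Of this, 0.131581 comes from 0.939863·0.14 (the dam release=true cases).
So P(dam release | flood warning, heavy upstream rainfall) = 0.131581/0.904806 ≈ 0.1454.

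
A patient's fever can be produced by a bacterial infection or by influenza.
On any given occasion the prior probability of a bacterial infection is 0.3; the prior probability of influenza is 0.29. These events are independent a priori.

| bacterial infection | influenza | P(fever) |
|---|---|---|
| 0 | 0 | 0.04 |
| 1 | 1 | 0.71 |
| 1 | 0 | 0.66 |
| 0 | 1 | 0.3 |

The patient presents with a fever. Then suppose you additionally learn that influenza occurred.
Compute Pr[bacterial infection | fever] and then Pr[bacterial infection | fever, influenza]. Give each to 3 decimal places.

Pr[bacterial infection | fever] ≈ 0.715; Pr[bacterial infection | fever, influenza] ≈ 0.504

Numerator (weight on configurations with bacterial infection): 0.140580 + 0.061770 = 0.202350
Denominator P(fever): 0.04·0.7·0.71 + 0.3·0.7·0.29 + 0.66·0.3·0.71 + 0.71·0.3·0.29 = 0.283130
P(bacterial infection | fever) = 0.202350/0.283130 ≈ 0.715

Now condition on the additional information:
For the numerator, keep only bacterial infection=true terms: 0.71*0.3 = 0.213000
Denominator P(fever | influenza): 0.3*0.7 + 0.71*0.3 = 0.423000
P(bacterial infection | fever, influenza) = 0.213000/0.423000 ≈ 0.504
— influenza explains away the evidence for bacterial infection.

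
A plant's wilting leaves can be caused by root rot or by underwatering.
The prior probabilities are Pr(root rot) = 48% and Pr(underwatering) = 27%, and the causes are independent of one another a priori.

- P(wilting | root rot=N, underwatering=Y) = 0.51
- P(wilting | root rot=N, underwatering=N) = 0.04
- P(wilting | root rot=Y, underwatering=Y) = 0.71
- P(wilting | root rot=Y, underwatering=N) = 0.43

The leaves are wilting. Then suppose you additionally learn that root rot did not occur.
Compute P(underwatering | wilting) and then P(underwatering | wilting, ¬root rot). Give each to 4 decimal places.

Enumerate the 4 (root rot, underwatering) configurations and weight by the priors:
  P(wilting) = 0.04·0.52·0.73 + 0.51·0.52·0.27 + 0.43·0.48·0.73 + 0.71·0.48·0.27
        = 0.015184 + 0.071604 + 0.150672 + 0.092016 = 0.329476
Configurations with underwatering contribute 0.163620, so
  P(underwatering | wilting) = 0.163620 / 0.329476 ≈ 0.4966

Now condition on the additional information:
For the numerator, keep only underwatering=true terms: 0.51*0.27 = 0.137700
Normalizer over all consistent configurations: 0.04*0.73 + 0.51*0.27 = 0.166900
Posterior = 0.137700 / 0.166900 ≈ 0.8250
With root rot excluded, underwatering must carry more of the explanatory weight for the wilting.

P(underwatering | wilting) ≈ 0.4966; P(underwatering | wilting, ¬root rot) ≈ 0.8250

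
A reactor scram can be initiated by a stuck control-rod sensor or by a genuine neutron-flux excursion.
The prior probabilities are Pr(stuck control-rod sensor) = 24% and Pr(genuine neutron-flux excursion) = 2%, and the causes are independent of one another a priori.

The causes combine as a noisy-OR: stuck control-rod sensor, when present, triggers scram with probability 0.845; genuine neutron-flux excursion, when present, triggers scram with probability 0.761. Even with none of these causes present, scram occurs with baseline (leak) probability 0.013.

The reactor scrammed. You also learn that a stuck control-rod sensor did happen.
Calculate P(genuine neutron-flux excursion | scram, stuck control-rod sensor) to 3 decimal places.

P(genuine neutron-flux excursion | scram, stuck control-rod sensor) ≈ 0.023

Under noisy-OR, P(scram | causes) = 1 − (1−0.013)·∏(1−qᵢ) over the active causes.
Sum P(scram|·) weighted by the priors over both values of genuine neutron-flux excursion:
  P(scram | stuck control-rod sensor) = 0.847015×0.98 + 0.963437×0.02
        = 0.830075 + 0.019269 = 0.849344
Keeping only the genuine neutron-flux excursion-present terms gives 0.019269, so
  P(genuine neutron-flux excursion | scram, stuck control-rod sensor) = 0.019269 / 0.849344 ≈ 0.023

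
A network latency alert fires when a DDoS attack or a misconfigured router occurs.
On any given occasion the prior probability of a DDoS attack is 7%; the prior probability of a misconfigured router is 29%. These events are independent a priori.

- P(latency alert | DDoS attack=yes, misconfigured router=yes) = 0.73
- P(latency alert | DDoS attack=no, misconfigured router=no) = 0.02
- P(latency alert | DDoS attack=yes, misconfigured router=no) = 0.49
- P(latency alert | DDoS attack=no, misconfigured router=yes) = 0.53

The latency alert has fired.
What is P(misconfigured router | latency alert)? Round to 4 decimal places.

P(misconfigured router | latency alert) ≈ 0.8077

For the numerator, keep only misconfigured router=true terms: 0.142941 + 0.014819 = 0.157760
The normalizing constant is 0.02·0.93·0.71 + 0.53·0.93·0.29 + 0.49·0.07·0.71 + 0.73·0.07·0.29 = 0.195319
Posterior = 0.157760 / 0.195319 ≈ 0.8077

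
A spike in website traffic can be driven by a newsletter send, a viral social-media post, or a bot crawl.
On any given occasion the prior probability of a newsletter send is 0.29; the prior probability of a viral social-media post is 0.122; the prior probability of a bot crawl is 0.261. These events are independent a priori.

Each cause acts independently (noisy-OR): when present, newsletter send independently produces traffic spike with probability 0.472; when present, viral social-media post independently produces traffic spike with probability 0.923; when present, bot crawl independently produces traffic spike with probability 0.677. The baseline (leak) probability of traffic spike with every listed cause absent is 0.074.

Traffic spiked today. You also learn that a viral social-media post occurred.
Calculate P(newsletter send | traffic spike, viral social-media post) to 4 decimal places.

Under noisy-OR, P(traffic spike | causes) = 1 − (1−0.074)·∏(1−qᵢ) over the active causes.
For the numerator, keep only newsletter send=true terms: 0.206242 + 0.074770 = 0.281012
Normalizer over all consistent configurations: 0.928698×0.71×0.739 + 0.976969×0.71×0.261 + 0.962353×0.29×0.739 + 0.98784×0.29×0.261 = 0.949333
P(newsletter send | traffic spike, viral social-media post) = 0.281012/0.949333 ≈ 0.2960

P(newsletter send | traffic spike, viral social-media post) ≈ 0.2960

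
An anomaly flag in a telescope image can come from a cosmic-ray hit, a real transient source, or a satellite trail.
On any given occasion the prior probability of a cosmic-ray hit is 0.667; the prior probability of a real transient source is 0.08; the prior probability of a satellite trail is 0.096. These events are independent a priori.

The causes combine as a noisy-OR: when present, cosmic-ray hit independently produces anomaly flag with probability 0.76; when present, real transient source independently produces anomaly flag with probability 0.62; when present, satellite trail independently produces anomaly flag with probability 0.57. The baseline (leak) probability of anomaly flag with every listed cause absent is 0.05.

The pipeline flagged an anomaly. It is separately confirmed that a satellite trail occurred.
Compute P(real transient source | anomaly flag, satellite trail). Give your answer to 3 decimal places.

P(real transient source | anomaly flag, satellite trail) ≈ 0.091

Under noisy-OR, P(anomaly flag | causes) = 1 − (1−0.05)·∏(1−qᵢ) over the active causes.
For the numerator, keep only real transient source=true terms: 0.022505 + 0.051372 = 0.073877
Normalizer over all consistent configurations: 0.5915*0.333*0.92 + 0.84477*0.333*0.08 + 0.90196*0.667*0.92 + 0.962745*0.667*0.08 = 0.808568
P(real transient source | anomaly flag, satellite trail) = 0.073877/0.808568 ≈ 0.091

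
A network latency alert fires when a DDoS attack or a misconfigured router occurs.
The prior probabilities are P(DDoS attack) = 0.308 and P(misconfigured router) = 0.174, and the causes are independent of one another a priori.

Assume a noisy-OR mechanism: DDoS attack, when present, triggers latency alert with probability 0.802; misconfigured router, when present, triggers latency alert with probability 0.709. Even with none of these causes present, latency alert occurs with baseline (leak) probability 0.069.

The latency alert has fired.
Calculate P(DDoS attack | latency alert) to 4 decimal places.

Under noisy-OR, P(latency alert | causes) = 1 − (1−0.069)·∏(1−qᵢ) over the active causes.
For the numerator, keep only DDoS attack=true terms: 0.207511 + 0.050717 = 0.258228
The normalizing constant is 0.069×0.692×0.826 + 0.729079×0.692×0.174 + 0.815662×0.308×0.826 + 0.946358×0.308×0.174 = 0.385455
P(DDoS attack | latency alert) = 0.258228/0.385455 ≈ 0.6699

P(DDoS attack | latency alert) ≈ 0.6699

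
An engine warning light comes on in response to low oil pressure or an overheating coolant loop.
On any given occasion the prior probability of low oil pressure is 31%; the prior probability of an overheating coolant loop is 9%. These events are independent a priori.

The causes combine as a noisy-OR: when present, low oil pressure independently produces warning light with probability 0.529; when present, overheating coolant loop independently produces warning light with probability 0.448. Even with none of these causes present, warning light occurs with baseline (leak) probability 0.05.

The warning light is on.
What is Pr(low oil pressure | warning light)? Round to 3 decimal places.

Pr(low oil pressure | warning light) ≈ 0.744

Under noisy-OR, P(warning light | causes) = 1 − (1−0.05)·∏(1−qᵢ) over the active causes.
Numerator (weight on configurations with low oil pressure): 0.155874 + 0.021009 = 0.176883
Normalizer over all consistent configurations: 0.05·0.69·0.91 + 0.4756·0.69·0.09 + 0.55255·0.31·0.91 + 0.753008·0.31·0.09 = 0.237813
P(low oil pressure | warning light) = 0.176883/0.237813 ≈ 0.744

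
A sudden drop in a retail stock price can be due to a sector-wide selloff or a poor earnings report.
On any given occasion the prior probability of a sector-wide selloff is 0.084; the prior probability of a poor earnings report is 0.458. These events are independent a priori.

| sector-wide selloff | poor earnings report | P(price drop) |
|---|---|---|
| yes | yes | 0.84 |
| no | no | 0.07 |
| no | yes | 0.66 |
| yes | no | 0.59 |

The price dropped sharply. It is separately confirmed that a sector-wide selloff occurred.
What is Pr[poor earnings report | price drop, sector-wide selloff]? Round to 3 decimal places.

Pr[poor earnings report | price drop, sector-wide selloff] ≈ 0.546

By total probability over both values of poor earnings report:
  P(price drop | sector-wide selloff) = 0.59·0.542 + 0.84·0.458
        = 0.319780 + 0.384720 = 0.704500
Configurations with poor earnings report contribute 0.384720, so
  P(poor earnings report | price drop, sector-wide selloff) = 0.384720 / 0.704500 ≈ 0.546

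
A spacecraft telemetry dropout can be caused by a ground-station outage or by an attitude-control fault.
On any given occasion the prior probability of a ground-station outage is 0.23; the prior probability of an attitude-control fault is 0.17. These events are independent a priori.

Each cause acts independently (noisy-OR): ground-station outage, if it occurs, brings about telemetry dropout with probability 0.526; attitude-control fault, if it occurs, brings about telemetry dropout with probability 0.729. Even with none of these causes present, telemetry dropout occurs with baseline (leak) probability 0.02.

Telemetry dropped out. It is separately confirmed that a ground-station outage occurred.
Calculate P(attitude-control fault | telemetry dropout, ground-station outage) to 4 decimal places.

P(attitude-control fault | telemetry dropout, ground-station outage) ≈ 0.2506

Under noisy-OR, P(telemetry dropout | causes) = 1 − (1−0.02)·∏(1−qᵢ) over the active causes.
P(telemetry dropout | ground-station outage) = 0.53548*0.83 + 0.874115*0.17 = 0.444448 + 0.148600 = 0.593048
Of this, 0.148600 comes from 0.874115*0.17 (the attitude-control fault=true cases).
P(attitude-control fault | telemetry dropout, ground-station outage) = 0.148600 / 0.593048 ≈ 0.2506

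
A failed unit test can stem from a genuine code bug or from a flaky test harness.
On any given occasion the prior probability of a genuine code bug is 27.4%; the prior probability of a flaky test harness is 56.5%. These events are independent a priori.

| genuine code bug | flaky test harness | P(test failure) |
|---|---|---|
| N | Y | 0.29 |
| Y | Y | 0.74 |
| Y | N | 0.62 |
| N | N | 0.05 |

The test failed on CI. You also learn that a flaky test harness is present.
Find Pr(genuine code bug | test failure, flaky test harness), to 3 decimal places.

Pr(genuine code bug | test failure, flaky test harness) ≈ 0.491

Weight on genuine code bug=true, given the evidence: 0.74×0.274 = 0.202760
Denominator P(test failure | flaky test harness): 0.29×0.726 + 0.74×0.274 = 0.413300
P(genuine code bug | test failure, flaky test harness) = 0.202760/0.413300 ≈ 0.491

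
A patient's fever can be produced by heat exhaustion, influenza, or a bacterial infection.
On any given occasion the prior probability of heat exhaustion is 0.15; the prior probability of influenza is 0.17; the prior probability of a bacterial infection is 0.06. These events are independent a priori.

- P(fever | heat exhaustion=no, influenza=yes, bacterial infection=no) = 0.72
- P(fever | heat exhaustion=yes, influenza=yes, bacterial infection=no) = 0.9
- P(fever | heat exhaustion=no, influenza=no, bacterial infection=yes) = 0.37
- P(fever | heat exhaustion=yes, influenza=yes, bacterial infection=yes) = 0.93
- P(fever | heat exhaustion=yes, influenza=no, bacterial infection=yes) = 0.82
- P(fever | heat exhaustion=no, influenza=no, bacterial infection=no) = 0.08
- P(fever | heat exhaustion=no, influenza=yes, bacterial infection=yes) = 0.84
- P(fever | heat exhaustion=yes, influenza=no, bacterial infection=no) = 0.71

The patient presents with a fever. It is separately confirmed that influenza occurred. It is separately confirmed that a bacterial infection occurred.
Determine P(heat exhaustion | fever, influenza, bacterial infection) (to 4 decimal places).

P(fever | influenza, bacterial infection) = 0.84·0.85 + 0.93·0.15 = 0.714000 + 0.139500 = 0.853500
The heat exhaustion-present share is 0.93·0.15 = 0.139500.
P(heat exhaustion | fever, influenza, bacterial infection) = 0.139500 / 0.853500 ≈ 0.1634

P(heat exhaustion | fever, influenza, bacterial infection) ≈ 0.1634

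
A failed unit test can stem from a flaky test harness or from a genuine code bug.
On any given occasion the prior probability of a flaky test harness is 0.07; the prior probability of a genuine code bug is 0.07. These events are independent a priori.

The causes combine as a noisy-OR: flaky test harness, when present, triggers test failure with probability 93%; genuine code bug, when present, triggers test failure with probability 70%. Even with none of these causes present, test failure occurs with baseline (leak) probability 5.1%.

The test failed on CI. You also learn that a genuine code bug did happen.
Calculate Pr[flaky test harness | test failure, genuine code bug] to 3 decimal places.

Pr[flaky test harness | test failure, genuine code bug] ≈ 0.093

Under noisy-OR, P(test failure | causes) = 1 − (1−0.051)·∏(1−qᵢ) over the active causes.
Sum P(test failure|·) weighted by the priors over both values of flaky test harness:
  P(test failure | genuine code bug) = 0.7153×0.93 + 0.980071×0.07
        = 0.665229 + 0.068605 = 0.733834
The terms with flaky test harness present sum to 0.068605, so
  P(flaky test harness | test failure, genuine code bug) = 0.068605 / 0.733834 ≈ 0.093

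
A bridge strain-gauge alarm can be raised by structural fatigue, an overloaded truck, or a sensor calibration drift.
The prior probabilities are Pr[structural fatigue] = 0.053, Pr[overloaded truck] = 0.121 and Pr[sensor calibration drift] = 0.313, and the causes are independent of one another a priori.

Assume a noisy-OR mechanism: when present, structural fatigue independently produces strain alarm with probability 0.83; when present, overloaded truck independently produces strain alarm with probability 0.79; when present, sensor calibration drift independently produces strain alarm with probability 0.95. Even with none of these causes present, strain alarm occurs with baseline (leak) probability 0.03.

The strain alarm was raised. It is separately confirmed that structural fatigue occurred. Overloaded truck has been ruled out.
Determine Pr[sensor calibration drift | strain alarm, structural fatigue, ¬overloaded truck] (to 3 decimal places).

Under noisy-OR, P(strain alarm | causes) = 1 − (1−0.03)·∏(1−qᵢ) over the active causes.
For the numerator, keep only sensor calibration drift=true terms: 0.991755·0.313 = 0.310419
The normalizing constant is 0.8351·0.687 + 0.991755·0.313 = 0.884133
Posterior = 0.310419 / 0.884133 ≈ 0.351

Pr[sensor calibration drift | strain alarm, structural fatigue, ¬overloaded truck] ≈ 0.351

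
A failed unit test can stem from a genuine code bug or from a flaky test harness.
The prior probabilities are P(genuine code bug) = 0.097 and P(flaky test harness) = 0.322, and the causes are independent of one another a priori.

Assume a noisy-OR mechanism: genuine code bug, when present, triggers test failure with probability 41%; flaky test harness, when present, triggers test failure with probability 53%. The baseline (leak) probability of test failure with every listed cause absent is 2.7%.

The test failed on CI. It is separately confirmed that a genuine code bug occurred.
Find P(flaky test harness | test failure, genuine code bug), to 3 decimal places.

Under noisy-OR, P(test failure | causes) = 1 − (1−0.027)·∏(1−qᵢ) over the active causes.
Numerator (weight on configurations with flaky test harness): 0.730187*0.322 = 0.235120
The normalizing constant is 0.42593*0.678 + 0.730187*0.322 = 0.523901
Posterior = 0.235120 / 0.523901 ≈ 0.449

P(flaky test harness | test failure, genuine code bug) ≈ 0.449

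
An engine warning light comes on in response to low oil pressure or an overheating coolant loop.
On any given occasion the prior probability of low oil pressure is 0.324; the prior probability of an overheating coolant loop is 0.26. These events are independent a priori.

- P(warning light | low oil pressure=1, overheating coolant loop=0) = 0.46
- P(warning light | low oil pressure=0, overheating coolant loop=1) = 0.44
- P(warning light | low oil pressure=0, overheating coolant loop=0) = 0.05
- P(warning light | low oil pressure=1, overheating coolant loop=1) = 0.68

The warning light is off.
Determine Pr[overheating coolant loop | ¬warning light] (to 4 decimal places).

Pr[overheating coolant loop | ¬warning light] ≈ 0.1717

Enumerate the 4 (low oil pressure, overheating coolant loop) configurations and weight by the priors:
  P(¬warning light) = 0.95×0.676×0.74 + 0.56×0.676×0.26 + 0.54×0.324×0.74 + 0.32×0.324×0.26
        = 0.475228 + 0.098426 + 0.129470 + 0.026957 = 0.730081
Configurations with overheating coolant loop contribute 0.125383, so
  P(overheating coolant loop | ¬warning light) = 0.125383 / 0.730081 ≈ 0.1717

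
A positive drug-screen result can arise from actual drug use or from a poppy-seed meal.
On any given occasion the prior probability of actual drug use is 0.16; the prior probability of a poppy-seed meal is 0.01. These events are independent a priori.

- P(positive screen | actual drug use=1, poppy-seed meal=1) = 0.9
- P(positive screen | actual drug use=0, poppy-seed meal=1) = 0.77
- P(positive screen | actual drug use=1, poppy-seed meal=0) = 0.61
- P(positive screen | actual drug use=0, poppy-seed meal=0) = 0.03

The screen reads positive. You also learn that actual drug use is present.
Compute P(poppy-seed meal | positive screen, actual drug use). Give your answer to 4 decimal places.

Weight on poppy-seed meal=true, given the evidence: 0.9·0.01 = 0.009000
The normalizing constant is 0.61·0.99 + 0.9·0.01 = 0.612900
Posterior = 0.009000 / 0.612900 ≈ 0.0147

P(poppy-seed meal | positive screen, actual drug use) ≈ 0.0147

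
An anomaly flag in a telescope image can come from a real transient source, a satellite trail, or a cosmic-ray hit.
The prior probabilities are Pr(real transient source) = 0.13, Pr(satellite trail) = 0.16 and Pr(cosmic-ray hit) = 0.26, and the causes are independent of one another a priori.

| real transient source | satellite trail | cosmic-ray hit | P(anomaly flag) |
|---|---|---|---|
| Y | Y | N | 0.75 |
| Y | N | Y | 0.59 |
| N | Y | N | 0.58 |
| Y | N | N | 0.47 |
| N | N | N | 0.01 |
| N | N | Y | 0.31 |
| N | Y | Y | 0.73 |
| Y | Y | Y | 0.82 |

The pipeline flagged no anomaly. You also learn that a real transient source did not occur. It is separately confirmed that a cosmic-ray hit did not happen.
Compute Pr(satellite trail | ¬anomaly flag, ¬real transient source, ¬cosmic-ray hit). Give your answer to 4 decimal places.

Pr(satellite trail | ¬anomaly flag, ¬real transient source, ¬cosmic-ray hit) ≈ 0.0748

P(¬anomaly flag | ¬real transient source, ¬cosmic-ray hit) = 0.99*0.84 + 0.42*0.16 = 0.831600 + 0.067200 = 0.898800
The satellite trail-present share is 0.42*0.16 = 0.067200.
Hence the posterior is 0.067200/0.898800 ≈ 0.0748.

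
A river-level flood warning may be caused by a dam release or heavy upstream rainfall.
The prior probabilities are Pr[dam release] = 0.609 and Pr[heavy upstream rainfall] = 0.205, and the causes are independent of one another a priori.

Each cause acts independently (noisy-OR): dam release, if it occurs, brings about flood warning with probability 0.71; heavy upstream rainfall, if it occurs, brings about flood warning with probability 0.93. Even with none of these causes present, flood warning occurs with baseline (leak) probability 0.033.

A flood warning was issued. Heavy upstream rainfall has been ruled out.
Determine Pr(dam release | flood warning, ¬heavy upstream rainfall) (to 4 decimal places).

Pr(dam release | flood warning, ¬heavy upstream rainfall) ≈ 0.9714

Under noisy-OR, P(flood warning | causes) = 1 − (1−0.033)·∏(1−qᵢ) over the active causes.
Weight on dam release=true, given the evidence: 0.71957*0.609 = 0.438218
The normalizing constant is 0.033*0.391 + 0.71957*0.609 = 0.451121
Posterior = 0.438218 / 0.451121 ≈ 0.9714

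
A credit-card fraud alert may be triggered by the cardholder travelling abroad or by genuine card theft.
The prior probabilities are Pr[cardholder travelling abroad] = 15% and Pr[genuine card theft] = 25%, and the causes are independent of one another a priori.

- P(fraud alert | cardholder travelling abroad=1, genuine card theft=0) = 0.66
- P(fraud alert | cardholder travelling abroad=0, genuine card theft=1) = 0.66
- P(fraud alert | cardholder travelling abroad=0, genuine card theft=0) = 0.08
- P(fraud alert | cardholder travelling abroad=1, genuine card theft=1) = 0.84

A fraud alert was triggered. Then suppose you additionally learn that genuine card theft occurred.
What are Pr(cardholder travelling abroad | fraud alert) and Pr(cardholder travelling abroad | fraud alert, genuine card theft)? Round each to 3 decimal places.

P(fraud alert) = 0.08·0.85·0.75 + 0.66·0.85·0.25 + 0.66·0.15·0.75 + 0.84·0.15·0.25 = 0.051000 + 0.140250 + 0.074250 + 0.031500 = 0.297000
Of this, 0.105750 comes from 0.074250 + 0.031500 (the cardholder travelling abroad=true cases).
So P(cardholder travelling abroad | fraud alert) = 0.105750/0.297000 ≈ 0.356.

With the extra evidence:
Numerator (weight on configurations with cardholder travelling abroad): 0.84×0.15 = 0.126000
Normalizer over all consistent configurations: 0.66×0.85 + 0.84×0.15 = 0.687000
Posterior = 0.126000 / 0.687000 ≈ 0.183
This is intercausal reasoning (explaining away): once genuine card theft accounts for the fraud alert, cardholder travelling abroad becomes less likely.

Pr(cardholder travelling abroad | fraud alert) ≈ 0.356; Pr(cardholder travelling abroad | fraud alert, genuine card theft) ≈ 0.183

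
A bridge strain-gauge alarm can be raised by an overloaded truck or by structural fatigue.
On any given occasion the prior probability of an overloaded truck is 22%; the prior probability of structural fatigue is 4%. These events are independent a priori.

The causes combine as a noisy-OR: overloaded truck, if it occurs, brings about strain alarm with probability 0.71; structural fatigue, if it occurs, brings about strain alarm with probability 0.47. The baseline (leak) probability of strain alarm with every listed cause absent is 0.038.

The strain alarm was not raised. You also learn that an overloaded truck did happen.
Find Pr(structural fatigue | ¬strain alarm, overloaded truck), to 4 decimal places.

Pr(structural fatigue | ¬strain alarm, overloaded truck) ≈ 0.0216

Under noisy-OR, P(strain alarm | causes) = 1 − (1−0.038)·∏(1−qᵢ) over the active causes.
P(¬strain alarm | overloaded truck) = 0.27898*0.96 + 0.147859*0.04 = 0.267821 + 0.005914 = 0.273735
Restricting to configurations with structural fatigue present: 0.147859*0.04 = 0.005914.
So P(structural fatigue | ¬strain alarm, overloaded truck) = 0.005914/0.273735 ≈ 0.0216.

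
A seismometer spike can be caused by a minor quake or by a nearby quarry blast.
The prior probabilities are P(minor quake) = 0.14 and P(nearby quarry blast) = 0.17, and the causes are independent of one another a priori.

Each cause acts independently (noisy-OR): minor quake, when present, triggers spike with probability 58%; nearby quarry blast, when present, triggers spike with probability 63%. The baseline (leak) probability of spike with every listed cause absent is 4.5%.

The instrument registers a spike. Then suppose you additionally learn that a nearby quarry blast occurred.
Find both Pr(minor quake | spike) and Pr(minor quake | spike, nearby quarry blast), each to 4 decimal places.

Under noisy-OR, P(spike | causes) = 1 − (1−0.045)·∏(1−qᵢ) over the active causes.
Weight on minor quake=true, given the evidence: 0.069592 + 0.020268 = 0.089860
Denominator P(spike): 0.045*0.86*0.83 + 0.64665*0.86*0.17 + 0.5989*0.14*0.83 + 0.851593*0.14*0.17 = 0.216521
P(minor quake | spike) = 0.089860/0.216521 ≈ 0.4150

Now condition on the additional information:
By total probability over both values of minor quake:
  P(spike | nearby quarry blast) = 0.64665*0.86 + 0.851593*0.14
        = 0.556119 + 0.119223 = 0.675342
Keeping only the minor quake-present terms gives 0.119223, so
  P(minor quake | spike, nearby quarry blast) = 0.119223 / 0.675342 ≈ 0.1765
Conditioning on nearby quarry blast lowers the posterior on minor quake: the classic explaining-away effect in a common-effect structure.

Pr(minor quake | spike) ≈ 0.4150; Pr(minor quake | spike, nearby quarry blast) ≈ 0.1765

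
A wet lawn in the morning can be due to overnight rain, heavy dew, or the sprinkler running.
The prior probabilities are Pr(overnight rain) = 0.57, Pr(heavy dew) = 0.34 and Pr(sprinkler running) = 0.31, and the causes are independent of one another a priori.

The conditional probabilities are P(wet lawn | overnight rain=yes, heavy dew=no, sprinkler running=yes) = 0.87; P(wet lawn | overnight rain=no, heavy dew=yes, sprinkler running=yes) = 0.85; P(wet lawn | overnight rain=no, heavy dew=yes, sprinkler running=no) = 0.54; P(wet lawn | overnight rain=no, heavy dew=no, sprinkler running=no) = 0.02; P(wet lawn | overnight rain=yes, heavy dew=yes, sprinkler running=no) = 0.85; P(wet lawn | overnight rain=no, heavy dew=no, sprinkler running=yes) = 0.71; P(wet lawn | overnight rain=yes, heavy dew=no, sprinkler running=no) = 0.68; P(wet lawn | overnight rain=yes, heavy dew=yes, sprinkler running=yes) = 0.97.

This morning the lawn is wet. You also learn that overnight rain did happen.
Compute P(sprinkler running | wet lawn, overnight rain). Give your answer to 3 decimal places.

P(sprinkler running | wet lawn, overnight rain) ≈ 0.355

P(wet lawn | overnight rain) = 0.68×0.66×0.69 + 0.87×0.66×0.31 + 0.85×0.34×0.69 + 0.97×0.34×0.31 = 0.309672 + 0.178002 + 0.199410 + 0.102238 = 0.789322
Of this, 0.280240 comes from 0.178002 + 0.102238 (the sprinkler running=true cases).
Hence the posterior is 0.280240/0.789322 ≈ 0.355.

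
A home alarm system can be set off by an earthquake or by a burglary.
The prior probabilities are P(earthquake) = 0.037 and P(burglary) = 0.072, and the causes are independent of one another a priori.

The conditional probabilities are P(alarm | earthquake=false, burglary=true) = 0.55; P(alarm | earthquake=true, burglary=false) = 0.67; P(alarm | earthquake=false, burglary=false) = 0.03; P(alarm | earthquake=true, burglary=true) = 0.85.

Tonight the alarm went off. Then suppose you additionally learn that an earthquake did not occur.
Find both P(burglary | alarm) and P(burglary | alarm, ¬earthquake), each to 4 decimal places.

P(burglary | alarm) ≈ 0.4478; P(burglary | alarm, ¬earthquake) ≈ 0.5872

Weight on burglary=true, given the evidence: 0.038135 + 0.002264 = 0.040399
Denominator P(alarm): 0.03*0.963*0.928 + 0.55*0.963*0.072 + 0.67*0.037*0.928 + 0.85*0.037*0.072 = 0.090214
P(burglary | alarm) = 0.040399/0.090214 ≈ 0.4478

With the extra evidence:
Sum P(alarm|·) weighted by the priors over both values of burglary:
  P(alarm | ¬earthquake) = 0.03·0.928 + 0.55·0.072
        = 0.027840 + 0.039600 = 0.067440
Configurations with burglary contribute 0.039600, so
  P(burglary | alarm, ¬earthquake) = 0.039600 / 0.067440 ≈ 0.5872
Ruling out earthquake raises the posterior on burglary — the flip side of explaining away.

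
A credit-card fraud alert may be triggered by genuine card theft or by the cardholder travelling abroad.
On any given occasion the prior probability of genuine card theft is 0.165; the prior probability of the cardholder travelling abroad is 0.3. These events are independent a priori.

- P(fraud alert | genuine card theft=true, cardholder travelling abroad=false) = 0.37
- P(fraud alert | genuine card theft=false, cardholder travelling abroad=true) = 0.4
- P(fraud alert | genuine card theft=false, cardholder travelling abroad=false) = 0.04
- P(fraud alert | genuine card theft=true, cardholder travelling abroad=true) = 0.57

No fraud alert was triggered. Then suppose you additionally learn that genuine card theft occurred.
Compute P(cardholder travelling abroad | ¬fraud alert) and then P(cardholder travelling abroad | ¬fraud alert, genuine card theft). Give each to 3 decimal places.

For the numerator, keep only cardholder travelling abroad=true terms: 0.150300 + 0.021285 = 0.171585
Normalizer over all consistent configurations: 0.96*0.835*0.7 + 0.6*0.835*0.3 + 0.63*0.165*0.7 + 0.43*0.165*0.3 = 0.805470
P(cardholder travelling abroad | ¬fraud alert) = 0.171585/0.805470 ≈ 0.213

Now condition on the additional information:
Enumerate both values of cardholder travelling abroad and weight by the priors:
  P(¬fraud alert | genuine card theft) = 0.63*0.7 + 0.43*0.3
        = 0.441000 + 0.129000 = 0.570000
Keeping only the cardholder travelling abroad-present terms gives 0.129000, so
  P(cardholder travelling abroad | ¬fraud alert, genuine card theft) = 0.129000 / 0.570000 ≈ 0.226

P(cardholder travelling abroad | ¬fraud alert) ≈ 0.213; P(cardholder travelling abroad | ¬fraud alert, genuine card theft) ≈ 0.226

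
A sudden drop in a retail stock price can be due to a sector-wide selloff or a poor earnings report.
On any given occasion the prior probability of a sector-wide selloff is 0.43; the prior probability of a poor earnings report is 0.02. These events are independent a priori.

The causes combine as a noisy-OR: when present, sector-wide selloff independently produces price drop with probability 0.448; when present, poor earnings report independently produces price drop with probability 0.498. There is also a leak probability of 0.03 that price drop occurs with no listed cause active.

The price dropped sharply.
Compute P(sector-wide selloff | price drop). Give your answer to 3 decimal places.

P(sector-wide selloff | price drop) ≈ 0.899

Under noisy-OR, P(price drop | causes) = 1 − (1−0.03)·∏(1−qᵢ) over the active causes.
P(price drop) = 0.03·0.57·0.98 + 0.51306·0.57·0.02 + 0.46456·0.43·0.98 + 0.731209·0.43·0.02 = 0.016758 + 0.005849 + 0.195766 + 0.006288 = 0.224661
The sector-wide selloff-present share is 0.195766 + 0.006288 = 0.202054.
Hence the posterior is 0.202054/0.224661 ≈ 0.899.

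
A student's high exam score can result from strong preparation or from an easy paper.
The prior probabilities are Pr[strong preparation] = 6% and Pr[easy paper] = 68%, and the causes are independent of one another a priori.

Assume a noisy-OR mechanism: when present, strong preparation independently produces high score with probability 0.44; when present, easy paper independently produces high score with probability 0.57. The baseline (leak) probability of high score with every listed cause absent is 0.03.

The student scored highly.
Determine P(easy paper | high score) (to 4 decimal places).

P(easy paper | high score) ≈ 0.9578

Under noisy-OR, P(high score | causes) = 1 − (1−0.03)·∏(1−qᵢ) over the active causes.
Sum P(high score|·) weighted by the priors over the 4 (strong preparation, easy paper) configurations:
  P(high score) = 0.03*0.94*0.32 + 0.5829*0.94*0.68 + 0.4568*0.06*0.32 + 0.766424*0.06*0.68
        = 0.009024 + 0.372590 + 0.008771 + 0.031270 = 0.421655
Keeping only the easy paper-present terms gives 0.403860, so
  P(easy paper | high score) = 0.403860 / 0.421655 ≈ 0.9578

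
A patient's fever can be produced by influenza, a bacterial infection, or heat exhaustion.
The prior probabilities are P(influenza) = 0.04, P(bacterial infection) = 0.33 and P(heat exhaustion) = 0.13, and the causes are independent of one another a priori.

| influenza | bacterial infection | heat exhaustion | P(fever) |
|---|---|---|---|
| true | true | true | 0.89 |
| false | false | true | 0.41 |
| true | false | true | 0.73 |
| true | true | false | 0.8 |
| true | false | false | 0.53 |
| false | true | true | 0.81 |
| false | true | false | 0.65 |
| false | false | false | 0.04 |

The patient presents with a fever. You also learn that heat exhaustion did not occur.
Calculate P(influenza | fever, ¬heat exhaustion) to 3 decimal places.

P(influenza | fever, ¬heat exhaustion) ≈ 0.097

By total probability over the 4 (influenza, bacterial infection) configurations:
  P(fever | ¬heat exhaustion) = 0.04×0.96×0.67 + 0.65×0.96×0.33 + 0.53×0.04×0.67 + 0.8×0.04×0.33
        = 0.025728 + 0.205920 + 0.014204 + 0.010560 = 0.256412
Keeping only the influenza-present terms gives 0.024764, so
  P(influenza | fever, ¬heat exhaustion) = 0.024764 / 0.256412 ≈ 0.097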